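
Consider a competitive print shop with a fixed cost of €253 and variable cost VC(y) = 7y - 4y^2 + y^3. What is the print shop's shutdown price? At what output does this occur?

The shutdown price is the minimum of AVC. VC = 7y - 4y^2 + y^3, so AVC = 7 - 4y + y^2.
dAVC/dy = -4 + 2y = 0 gives y = 2. min AVC = 7 - 4·2 + 2^2 = 3.
So the shutdown price is €3.

€3 per unit, at y = 2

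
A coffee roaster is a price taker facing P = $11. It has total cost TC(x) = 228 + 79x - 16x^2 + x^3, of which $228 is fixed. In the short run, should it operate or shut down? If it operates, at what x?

Strip out fixed cost: VC = 79x - 16x^2 + x^3. Then AVC = 79 - 16x + x^2 and MC = 79 - 32x + 3x^2.
AVC hits its minimum where MC = AVC, at x = 8, giving min AVC = 79 - 16·8 + 8^2 = $15.
With P < min AVC ($11 < $15), every unit sold adds to the loss.
Shutting down limits the loss to fixed cost, $228.

Shut down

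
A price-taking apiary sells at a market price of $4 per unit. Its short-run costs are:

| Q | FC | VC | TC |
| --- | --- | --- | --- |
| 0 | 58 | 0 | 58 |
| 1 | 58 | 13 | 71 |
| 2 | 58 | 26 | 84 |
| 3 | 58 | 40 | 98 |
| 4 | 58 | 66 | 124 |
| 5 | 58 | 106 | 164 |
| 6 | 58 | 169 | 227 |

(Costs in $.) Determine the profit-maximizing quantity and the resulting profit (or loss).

Q = 0 (shut down); profit = -$58

Profit at each row (π = 4Q − TC): Q=0: -58; Q=1: -67; Q=2: -76; Q=3: -86; Q=4: -108; Q=5: -144; Q=6: -203.
Profit is highest at Q = 0. Equivalently, the lowest AVC in the table is 13/1 ≈ $13 at Q = 1, and P = $4 falls below it — price never covers variable cost, so the firm shuts down and loses only its fixed cost.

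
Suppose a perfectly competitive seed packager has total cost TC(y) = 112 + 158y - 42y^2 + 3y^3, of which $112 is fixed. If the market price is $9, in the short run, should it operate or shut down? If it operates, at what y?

From TC, MC = TC'(y) = 158 - 84y + 9y^2 and AVC = VC/y = 158 - 42y + 3y^2.
AVC is minimized where dAVC/dy = -42 + 6y = 0, at y = 7; min AVC = 158 - 42·7 + 3·7^2 = $11.
With P < min AVC ($9 < $11), every unit sold adds to the loss.
Shutting down limits the loss to fixed cost, $112.

Shut down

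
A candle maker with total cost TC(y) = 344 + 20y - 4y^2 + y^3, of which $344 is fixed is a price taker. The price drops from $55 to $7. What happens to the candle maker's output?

MC = 20 - 8y + 3y^2; the shutdown threshold is min AVC = $16 (at y = 2).
At P = $55 ≥ min AVC, set P = MC on the rising branch: y = 5.
At P = $7 < min AVC = $16, price no longer covers variable cost at any output, so the firm shuts down: y = 0.

Output falls from 5 to 0 (the firm shuts down)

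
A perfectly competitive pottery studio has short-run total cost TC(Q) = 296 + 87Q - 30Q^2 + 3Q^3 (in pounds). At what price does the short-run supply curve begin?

£12 per unit

The firm shuts down when price falls below the minimum of average variable cost. AVC = VC/Q = 87 - 30Q + 3Q^2.
dAVC/dQ = -30 + 6Q = 0 gives Q = 5. min AVC = 87 - 30·5 + 3·5^2 = 12.
So the shutdown price is £12.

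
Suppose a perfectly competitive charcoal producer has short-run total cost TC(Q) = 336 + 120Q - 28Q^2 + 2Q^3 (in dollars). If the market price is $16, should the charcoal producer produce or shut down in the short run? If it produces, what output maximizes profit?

Shut down

Variable cost is VC = 120Q - 28Q^2 + 2Q^3, so AVC = VC/Q = 120 - 28Q + 2Q^2 and MC = dTC/dQ = 120 - 56Q + 6Q^2.
AVC hits its minimum where MC = AVC, at Q = 7, giving min AVC = 120 - 28·7 + 2·7^2 = $22.
With P < min AVC ($16 < $22), every unit sold adds to the loss.
Shutting down limits the loss to fixed cost, $336.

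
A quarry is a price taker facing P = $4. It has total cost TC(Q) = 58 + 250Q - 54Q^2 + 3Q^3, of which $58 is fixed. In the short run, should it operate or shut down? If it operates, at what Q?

Variable cost is VC = 250Q - 54Q^2 + 3Q^3, so AVC = VC/Q = 250 - 54Q + 3Q^2 and MC = dTC/dQ = 250 - 108Q + 9Q^2.
AVC is minimized where dAVC/dQ = -54 + 6Q = 0, at Q = 9; min AVC = 250 - 54·9 + 3·9^2 = $7.
With P < min AVC ($4 < $7), every unit sold adds to the loss.
Best response: produce nothing and absorb the $58 fixed cost.

Shut down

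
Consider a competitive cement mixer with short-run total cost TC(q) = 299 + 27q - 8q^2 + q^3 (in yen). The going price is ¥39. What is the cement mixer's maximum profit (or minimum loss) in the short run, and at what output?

AVC = 27 - 8q + q^2 has its minimum ¥11 at q = 4; price ¥39 clears that bar, so the firm operates.
With MC = 27 - 16q + 3q^2, P = MC on the upward-sloping part at q* = 6.
TR = 39·6 = 234. TC = 299 + 90 = 389. Profit = 234 − 389 = -¥155.
That loss of ¥155 beats the ¥299 the firm would lose by shutting down; producing recovers ¥144 of fixed cost.

Profit = -¥155 at q = 6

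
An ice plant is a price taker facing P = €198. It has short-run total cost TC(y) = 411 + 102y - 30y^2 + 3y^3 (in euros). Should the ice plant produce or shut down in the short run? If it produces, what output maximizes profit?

Produce at y = 8

Strip out fixed cost: VC = 102y - 30y^2 + 3y^3. Then AVC = 102 - 30y + 3y^2 and MC = 102 - 60y + 9y^2.
The AVC parabola has its vertex at y = 30/6 = 5, where AVC = 102 - 30·5 + 3·5^2 = €27.
Because €198 ≥ €27, revenue can cover variable cost; the firm operates.
Set P = MC: 198 = 102 - 60y + 9y^2 → -96 - 60y + 9y^2 = 0. The roots are y = -4/3 and y = 8; the profit-maximizing output is on the rising part of MC, so y* = 8.
Check: AVC at y = 8 is €54 ≤ P, so revenue covers variable cost.
Profit = P·y − TC = 198·8 − 843 = €741.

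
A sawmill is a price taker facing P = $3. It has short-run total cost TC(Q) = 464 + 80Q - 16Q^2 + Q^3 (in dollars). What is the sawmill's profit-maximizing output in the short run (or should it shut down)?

Shut down

Strip out fixed cost: VC = 80Q - 16Q^2 + Q^3. Then AVC = 80 - 16Q + Q^2 and MC = 80 - 32Q + 3Q^2.
AVC is minimized where dAVC/dQ = -16 + 2Q = 0, at Q = 8; min AVC = 80 - 16·8 + 8^2 = $16.
Since P = $3 < min AVC = $16, price fails to cover variable cost at any output.
Best response: produce nothing and absorb the $464 fixed cost.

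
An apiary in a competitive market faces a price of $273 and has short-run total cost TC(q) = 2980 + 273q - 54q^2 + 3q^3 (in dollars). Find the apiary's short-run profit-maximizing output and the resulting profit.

Profit = -$388 at q = 12

AVC = 273 - 54q + 3q^2; min AVC = $30 at q = 9. Since P = $273 ≥ min AVC, the firm produces.
MC = 273 - 108q + 9q^2. Setting P = MC and taking the root on the rising branch gives q* = 12.
TR = 273·12 = 3276. TC = 2980 + 684 = 3664. Profit = 3276 − 3664 = -$388.
Shutting down would mean losing the fixed cost of $2980, so operating at a loss of $388 is better by $2592.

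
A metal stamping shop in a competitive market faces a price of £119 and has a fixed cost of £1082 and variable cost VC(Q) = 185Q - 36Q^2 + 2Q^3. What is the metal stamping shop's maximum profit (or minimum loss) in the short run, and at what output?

AVC = 185 - 36Q + 2Q^2 has its minimum £23 at Q = 9; price £119 clears that bar, so the firm operates.
With MC = 185 - 72Q + 6Q^2, P = MC on the upward-sloping part at Q* = 11.
TR = 119·11 = 1309. TC = 1082 + 341 = 1423. Profit = 1309 − 1423 = -£114.
Shutting down would mean losing the fixed cost of £1082, so operating at a loss of £114 is better by £968.

Profit = -£114 at Q = 11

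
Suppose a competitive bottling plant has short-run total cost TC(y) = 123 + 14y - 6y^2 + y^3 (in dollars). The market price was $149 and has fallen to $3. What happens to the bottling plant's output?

Output falls from 9 to 0 (the firm shuts down)

AVC = 14 - 6y + y^2, minimized at y = 3 where min AVC = $5. MC = 14 - 12y + 3y^2.
With P = $149 above the shutdown price, P = MC gives y = 9.
At P = $3 < min AVC = $5, price no longer covers variable cost at any output, so the firm shuts down: y = 0.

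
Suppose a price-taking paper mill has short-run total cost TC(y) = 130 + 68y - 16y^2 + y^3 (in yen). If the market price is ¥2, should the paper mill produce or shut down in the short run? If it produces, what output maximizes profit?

From TC, MC = TC'(y) = 68 - 32y + 3y^2 and AVC = VC/y = 68 - 16y + y^2.
AVC is minimized where dAVC/dy = -16 + 2y = 0, at y = 8; min AVC = 68 - 16·8 + 8^2 = ¥4.
With P < min AVC (¥2 < ¥4), every unit sold adds to the loss.
The firm minimizes its loss by shutting down and losing only its fixed cost of ¥130.

Shut down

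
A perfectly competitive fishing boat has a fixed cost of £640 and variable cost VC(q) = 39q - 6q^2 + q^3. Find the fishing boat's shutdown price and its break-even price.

Shutdown price = £30; break-even price = £135

AVC = 39 - 6q + q^2; minimized at q = 3, giving min AVC = £30. That is the shutdown price.
ATC = 640/q + 39 - 6q + q^2. Setting dATC/dq = −640/q^2 − 6 + 2q = 0 gives q = 8 (since 2·8^3 − 6·8^2 = 640).
min ATC = 640/8 + 39 − 6·8 + 8^2 = £135. That is the break-even price.
For £30 ≤ P < £135 the firm produces at a loss; below £30 it shuts down.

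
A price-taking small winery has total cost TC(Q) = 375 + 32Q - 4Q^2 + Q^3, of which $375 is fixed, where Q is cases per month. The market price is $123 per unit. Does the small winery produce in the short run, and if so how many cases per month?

Produce at Q = 7

Strip out fixed cost: VC = 32Q - 4Q^2 + Q^3. Then AVC = 32 - 4Q + Q^2 and MC = 32 - 8Q + 3Q^2.
AVC is minimized where dAVC/dQ = -4 + 2Q = 0, at Q = 2; min AVC = 32 - 4·2 + 2^2 = $28.
P = $123 exceeds min AVC = $28, so the firm stays open.
P = MC gives -91 - 8Q + 3Q^2 = 0, with roots -13/3 and 7. Take the larger (rising MC): Q* = 7.
Check: AVC at Q = 7 is $53 ≤ P, so revenue covers variable cost.
Profit = P·Q − TC = 123·7 − 746 = $115.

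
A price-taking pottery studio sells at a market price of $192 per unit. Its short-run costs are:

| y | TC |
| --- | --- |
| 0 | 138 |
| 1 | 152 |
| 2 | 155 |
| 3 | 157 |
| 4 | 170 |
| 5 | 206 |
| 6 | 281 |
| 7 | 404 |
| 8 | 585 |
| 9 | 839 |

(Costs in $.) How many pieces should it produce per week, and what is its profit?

Tabulate TR − TC: y=0: -138; y=1: 40; y=2: 229; y=3: 419; y=4: 598; y=5: 754; y=6: 871; y=7: 940; y=8: 951; y=9: 889.
Profit is maximized at y = 8. AVC there is 447/8 = $55.88 ≤ P, so producing beats shutting down (which would give -$138).

y = 8; profit = $951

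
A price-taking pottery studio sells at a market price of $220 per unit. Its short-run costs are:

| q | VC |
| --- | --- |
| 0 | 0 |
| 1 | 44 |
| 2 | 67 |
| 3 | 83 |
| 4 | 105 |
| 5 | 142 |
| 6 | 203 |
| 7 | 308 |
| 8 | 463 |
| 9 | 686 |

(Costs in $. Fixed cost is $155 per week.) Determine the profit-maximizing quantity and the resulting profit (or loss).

q = 8; profit = $1142

Compute π = P·q − TC at each output: q=0: -155; q=1: 21; q=2: 218; q=3: 422; q=4: 620; q=5: 803; q=6: 962; q=7: 1077; q=8: 1142; q=9: 1139.
Profit is maximized at q = 8. AVC there is 463/8 = $57.88 ≤ P, so producing beats shutting down (which would give -$155).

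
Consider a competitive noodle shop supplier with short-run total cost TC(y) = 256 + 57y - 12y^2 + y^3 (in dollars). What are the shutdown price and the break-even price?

Shutdown price = $21; break-even price = $57

Shutdown price = min AVC. AVC = 57 - 12y + y^2, with vertex at y = 6 and minimum $21.
ATC = 256/y + 57 - 12y + y^2. Setting dATC/dy = −256/y^2 − 12 + 2y = 0 gives y = 8 (since 2·8^3 − 12·8^2 = 256).
min ATC = 256/8 + 57 − 12·8 + 8^2 = $57. That is the break-even price.
For $21 ≤ P < $57 the firm produces at a loss; below $21 it shuts down.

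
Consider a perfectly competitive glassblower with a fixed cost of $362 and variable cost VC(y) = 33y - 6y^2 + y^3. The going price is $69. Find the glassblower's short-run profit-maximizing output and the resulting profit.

Profit = -$146 at y = 6

AVC = 33 - 6y + y^2; min AVC = $24 at y = 3. Since P = $69 ≥ min AVC, the firm produces.
With MC = 33 - 12y + 3y^2, P = MC on the upward-sloping part at y* = 6.
TR = 69·6 = 414. TC = 362 + 198 = 560. Profit = 414 − 560 = -$146.
That loss of $146 beats the $362 the firm would lose by shutting down; producing recovers $216 of fixed cost.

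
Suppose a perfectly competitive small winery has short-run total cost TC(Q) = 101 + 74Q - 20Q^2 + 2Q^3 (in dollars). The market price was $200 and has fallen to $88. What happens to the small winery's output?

Output falls from 9 to 7

MC = 74 - 40Q + 6Q^2; the shutdown threshold is min AVC = $24 (at Q = 5).
At P = $200 ≥ min AVC, set P = MC on the rising branch: Q = 9.
At P = $88 ≥ min AVC, set P = MC: Q = 7. The firm stays open but cuts output.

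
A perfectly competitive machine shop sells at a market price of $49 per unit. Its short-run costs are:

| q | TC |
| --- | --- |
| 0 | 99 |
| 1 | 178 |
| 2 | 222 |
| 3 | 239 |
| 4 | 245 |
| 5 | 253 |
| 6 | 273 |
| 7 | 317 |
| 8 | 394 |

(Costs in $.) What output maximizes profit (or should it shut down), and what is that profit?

Tabulate TR − TC: q=0: -99; q=1: -129; q=2: -124; q=3: -92; q=4: -49; q=5: -8; q=6: 21; q=7: 26; q=8: -2.
Profit is maximized at q = 7. AVC there is 218/7 = $31.14 ≤ P, so producing beats shutting down (which would give -$99).

q = 7; profit = $26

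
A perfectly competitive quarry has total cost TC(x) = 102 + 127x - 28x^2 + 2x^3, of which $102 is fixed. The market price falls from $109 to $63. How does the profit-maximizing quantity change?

AVC = 127 - 28x + 2x^2, minimized at x = 7 where min AVC = $29. MC = 127 - 56x + 6x^2.
With P = $109 above the shutdown price, P = MC gives x = 9.
At P = $63 ≥ min AVC, set P = MC: x = 8. The firm stays open but cuts output.

Output falls from 9 to 8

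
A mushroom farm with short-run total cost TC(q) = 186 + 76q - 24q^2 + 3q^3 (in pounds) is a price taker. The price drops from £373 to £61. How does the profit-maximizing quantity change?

MC = 76 - 48q + 9q^2; the shutdown threshold is min AVC = £28 (at q = 4).
At P = £373 ≥ min AVC, set P = MC on the rising branch: q = 9.
At P = £61 ≥ min AVC, set P = MC: q = 5. The firm stays open but cuts output.

Output falls from 9 to 5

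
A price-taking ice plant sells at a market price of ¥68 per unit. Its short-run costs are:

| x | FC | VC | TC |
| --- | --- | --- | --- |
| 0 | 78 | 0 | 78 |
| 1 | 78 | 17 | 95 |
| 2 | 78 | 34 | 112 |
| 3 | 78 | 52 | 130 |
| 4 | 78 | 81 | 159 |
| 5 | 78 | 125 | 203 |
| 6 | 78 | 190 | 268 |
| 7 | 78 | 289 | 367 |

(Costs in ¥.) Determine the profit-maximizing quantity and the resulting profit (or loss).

x = 6; profit = ¥140

Compute π = P·x − TC at each output: x=0: -78; x=1: -27; x=2: 24; x=3: 74; x=4: 113; x=5: 137; x=6: 140; x=7: 109.
Profit is maximized at x = 6. AVC there is 190/6 = ¥31.67 ≤ P, so producing beats shutting down (which would give -¥78).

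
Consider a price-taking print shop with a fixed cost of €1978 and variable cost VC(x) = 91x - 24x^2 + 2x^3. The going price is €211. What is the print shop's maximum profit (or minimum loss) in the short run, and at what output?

Profit = -€378 at x = 10

AVC = 91 - 24x + 2x^2 has its minimum €19 at x = 6; price €211 clears that bar, so the firm operates.
With MC = 91 - 48x + 6x^2, P = MC on the upward-sloping part at x* = 10.
TR = 211·10 = 2110. TC = 1978 + 510 = 2488. Profit = 2110 − 2488 = -€378.
By producing, the firm covers all variable cost plus €1600 of fixed cost; shutting down would lose the full €1978.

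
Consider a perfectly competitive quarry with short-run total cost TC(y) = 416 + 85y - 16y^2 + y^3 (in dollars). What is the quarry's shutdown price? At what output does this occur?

$21 per unit, at y = 8

Short-run supply begins at min AVC. From VC = 85y - 16y^2 + y^3, AVC = 85 - 16y + y^2.
At the minimum of AVC, MC = AVC. MC = 85 - 32y + 3y^2; setting MC = AVC gives 2y^2 - 16y = 0, so y = 8. min AVC = 21.
So the shutdown price is $21.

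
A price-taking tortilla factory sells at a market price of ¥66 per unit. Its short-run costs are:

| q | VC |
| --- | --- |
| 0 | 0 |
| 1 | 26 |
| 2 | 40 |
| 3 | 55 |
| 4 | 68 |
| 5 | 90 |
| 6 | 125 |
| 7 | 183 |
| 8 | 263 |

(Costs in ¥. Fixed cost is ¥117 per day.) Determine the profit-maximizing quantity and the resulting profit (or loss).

Profit at each row (π = 66q − TC): q=0: -117; q=1: -77; q=2: -25; q=3: 26; q=4: 79; q=5: 123; q=6: 154; q=7: 162; q=8: 148.
Profit is maximized at q = 7. AVC there is 183/7 = ¥26.14 ≤ P, so producing beats shutting down (which would give -¥117).

q = 7; profit = ¥162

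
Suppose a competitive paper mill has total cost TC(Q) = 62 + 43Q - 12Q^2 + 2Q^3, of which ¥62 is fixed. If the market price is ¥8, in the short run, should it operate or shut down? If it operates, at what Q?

Strip out fixed cost: VC = 43Q - 12Q^2 + 2Q^3. Then AVC = 43 - 12Q + 2Q^2 and MC = 43 - 24Q + 6Q^2.
AVC is minimized where dAVC/dQ = -12 + 4Q = 0, at Q = 3; min AVC = 43 - 12·3 + 2·3^2 = ¥25.
P = ¥8 lies below min AVC = ¥25; no output level covers variable cost.
The firm minimizes its loss by shutting down and losing only its fixed cost of ¥62.

Shut down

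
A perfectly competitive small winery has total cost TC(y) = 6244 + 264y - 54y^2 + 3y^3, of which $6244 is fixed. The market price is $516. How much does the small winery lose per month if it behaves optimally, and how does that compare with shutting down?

AVC = 264 - 54y + 3y^2; min AVC = $21 at y = 9. Since P = $516 ≥ min AVC, the firm produces.
MC = 264 - 108y + 9y^2. Setting P = MC and taking the root on the rising branch gives y* = 14.
TR = 516·14 = 7224. TC = 6244 + 1344 = 7588. Profit = 7224 − 7588 = -$364.
By producing, the firm covers all variable cost plus $5880 of fixed cost; shutting down would lose the full $6244.

Profit = -$364 at y = 14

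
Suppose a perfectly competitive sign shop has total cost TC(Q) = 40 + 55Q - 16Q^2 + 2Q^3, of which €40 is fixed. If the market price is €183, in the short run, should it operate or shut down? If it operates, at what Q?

Produce at Q = 8

Strip out fixed cost: VC = 55Q - 16Q^2 + 2Q^3. Then AVC = 55 - 16Q + 2Q^2 and MC = 55 - 32Q + 6Q^2.
AVC is minimized where dAVC/dQ = -16 + 4Q = 0, at Q = 4; min AVC = 55 - 16·4 + 2·4^2 = €23.
Since P = €183 ≥ min AVC = €23, price covers variable cost and the firm should produce.
Set P = MC: 183 = 55 - 32Q + 6Q^2 → -128 - 32Q + 6Q^2 = 0. The roots are Q = -8/3 and Q = 8; the profit-maximizing output is on the rising part of MC, so Q* = 8.
Check: AVC at Q = 8 is €55 ≤ P, so revenue covers variable cost.
Profit = P·Q − TC = 183·8 − 480 = €984.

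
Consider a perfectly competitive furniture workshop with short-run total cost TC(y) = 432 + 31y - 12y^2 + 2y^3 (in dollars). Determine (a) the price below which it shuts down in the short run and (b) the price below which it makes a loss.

AVC = 31 - 12y + 2y^2; minimized at y = 3, giving min AVC = $13. That is the shutdown price.
ATC = 432/y + 31 - 12y + 2y^2. Setting dATC/dy = −432/y^2 − 12 + 4y = 0 gives y = 6 (since 4·6^3 − 12·6^2 = 432).
min ATC = 432/6 + 31 − 12·6 + 2·6^2 = $103. That is the break-even price.
Between these two prices the firm operates at a loss; above $103 it earns a profit.

Shutdown price = $13; break-even price = $103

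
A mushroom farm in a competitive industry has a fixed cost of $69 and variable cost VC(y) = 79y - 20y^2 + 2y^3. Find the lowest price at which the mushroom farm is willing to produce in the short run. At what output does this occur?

$29 per unit, at y = 5

The firm shuts down when price falls below the minimum of average variable cost. AVC = VC/y = 79 - 20y + 2y^2.
At the minimum of AVC, MC = AVC. MC = 79 - 40y + 6y^2; setting MC = AVC gives 4y^2 - 20y = 0, so y = 5. min AVC = 29.
The firm shuts down for any P below $29.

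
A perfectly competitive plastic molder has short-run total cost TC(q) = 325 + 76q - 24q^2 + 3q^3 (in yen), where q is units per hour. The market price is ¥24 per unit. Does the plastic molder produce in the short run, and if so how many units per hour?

Shut down

Variable cost is VC = 76q - 24q^2 + 3q^3, so AVC = VC/q = 76 - 24q + 3q^2 and MC = dTC/dq = 76 - 48q + 9q^2.
AVC hits its minimum where MC = AVC, at q = 4, giving min AVC = 76 - 24·4 + 3·4^2 = ¥28.
With P < min AVC (¥24 < ¥28), every unit sold adds to the loss.
Best response: produce nothing and absorb the ¥325 fixed cost.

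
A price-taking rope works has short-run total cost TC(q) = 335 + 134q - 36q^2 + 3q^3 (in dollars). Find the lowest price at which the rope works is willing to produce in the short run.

The firm shuts down when price falls below the minimum of average variable cost. AVC = VC/q = 134 - 36q + 3q^2.
dAVC/dq = -36 + 6q = 0 gives q = 6. min AVC = 134 - 36·6 + 3·6^2 = 26.
The firm shuts down for any P below $26.

$26 per unit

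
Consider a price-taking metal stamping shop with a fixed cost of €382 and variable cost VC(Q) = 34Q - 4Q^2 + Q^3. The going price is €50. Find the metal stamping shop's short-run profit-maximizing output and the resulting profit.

Profit = -€318 at Q = 4

AVC = 34 - 4Q + Q^2 has its minimum €30 at Q = 2; price €50 clears that bar, so the firm operates.
MC = 34 - 8Q + 3Q^2. Setting P = MC and taking the root on the rising branch gives Q* = 4.
TR = 50·4 = 200. TC = 382 + 136 = 518. Profit = 200 − 518 = -€318.
By producing, the firm covers all variable cost plus €64 of fixed cost; shutting down would lose the full €382.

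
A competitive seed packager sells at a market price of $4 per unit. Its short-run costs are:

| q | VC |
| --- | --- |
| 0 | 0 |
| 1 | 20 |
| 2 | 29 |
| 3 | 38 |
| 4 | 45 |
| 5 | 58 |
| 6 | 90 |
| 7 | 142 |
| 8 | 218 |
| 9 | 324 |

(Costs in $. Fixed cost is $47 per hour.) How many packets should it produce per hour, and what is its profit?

q = 0 (shut down); profit = -$47

Tabulate TR − TC: q=0: -47; q=1: -63; q=2: -68; q=3: -73; q=4: -76; q=5: -85; q=6: -113; q=7: -161; q=8: -233; q=9: -335.
Profit is highest at q = 0. Equivalently, the lowest AVC in the table is 45/4 ≈ $11.25 at q = 4, and P = $4 falls below it — price never covers variable cost, so the firm shuts down and loses only its fixed cost.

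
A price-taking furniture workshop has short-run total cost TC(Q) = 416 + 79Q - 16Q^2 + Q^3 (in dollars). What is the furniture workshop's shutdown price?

$15 per unit

The firm shuts down when price falls below the minimum of average variable cost. AVC = VC/Q = 79 - 16Q + Q^2.
dAVC/dQ = -16 + 2Q = 0 gives Q = 8. min AVC = 79 - 16·8 + 8^2 = 15.
For P < $15 the firm produces nothing.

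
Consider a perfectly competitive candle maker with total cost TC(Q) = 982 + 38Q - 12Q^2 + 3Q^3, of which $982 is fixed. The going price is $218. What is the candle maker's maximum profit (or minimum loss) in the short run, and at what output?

Profit = -$118 at Q = 6

AVC = 38 - 12Q + 3Q^2 has its minimum $26 at Q = 2; price $218 clears that bar, so the firm operates.
With MC = 38 - 24Q + 9Q^2, P = MC on the upward-sloping part at Q* = 6.
TR = 218·6 = 1308. TC = 982 + 444 = 1426. Profit = 1308 − 1426 = -$118.
That loss of $118 beats the $982 the firm would lose by shutting down; producing recovers $864 of fixed cost.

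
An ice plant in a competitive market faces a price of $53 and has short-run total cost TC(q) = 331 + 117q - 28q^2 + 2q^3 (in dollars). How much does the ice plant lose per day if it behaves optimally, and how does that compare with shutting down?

Profit = -$75 at q = 8

AVC = 117 - 28q + 2q^2 has its minimum $19 at q = 7; price $53 clears that bar, so the firm operates.
MC = 117 - 56q + 6q^2. Setting P = MC and taking the root on the rising branch gives q* = 8.
TR = 53·8 = 424. TC = 331 + 168 = 499. Profit = 424 − 499 = -$75.
That loss of $75 beats the $331 the firm would lose by shutting down; producing recovers $256 of fixed cost.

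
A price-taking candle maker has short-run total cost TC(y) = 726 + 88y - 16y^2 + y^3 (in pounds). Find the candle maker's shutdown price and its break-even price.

Shutdown price = £24; break-even price = £99

AVC = 88 - 16y + y^2; minimized at y = 8, giving min AVC = £24. That is the shutdown price.
ATC = 726/y + 88 - 16y + y^2. Setting dATC/dy = −726/y^2 − 16 + 2y = 0 gives y = 11 (since 2·11^3 − 16·11^2 = 726).
min ATC = 726/11 + 88 − 16·11 + 11^2 = £99. That is the break-even price.
For £24 ≤ P < £99 the firm produces at a loss; below £24 it shuts down.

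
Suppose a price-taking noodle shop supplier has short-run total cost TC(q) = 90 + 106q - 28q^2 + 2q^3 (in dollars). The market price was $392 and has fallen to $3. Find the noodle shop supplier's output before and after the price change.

Output falls from 13 to 0 (the firm shuts down)

AVC = 106 - 28q + 2q^2, minimized at q = 7 where min AVC = $8. MC = 106 - 56q + 6q^2.
At P = $392 ≥ min AVC, set P = MC on the rising branch: q = 13.
At P = $3 < min AVC = $8, price no longer covers variable cost at any output, so the firm shuts down: q = 0.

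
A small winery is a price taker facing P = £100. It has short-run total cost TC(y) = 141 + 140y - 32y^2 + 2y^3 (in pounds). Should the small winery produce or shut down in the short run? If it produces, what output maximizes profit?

Variable cost is VC = 140y - 32y^2 + 2y^3, so AVC = VC/y = 140 - 32y + 2y^2 and MC = dTC/dy = 140 - 64y + 6y^2.
The AVC parabola has its vertex at y = 32/4 = 8, where AVC = 140 - 32·8 + 2·8^2 = £12.
P = £100 exceeds min AVC = £12, so the firm stays open.
P = MC gives 40 - 64y + 6y^2 = 0, with roots 2/3 and 10. Take the larger (rising MC): y* = 10.
Check: AVC at y = 10 is £20 ≤ P, so revenue covers variable cost.
Profit = P·y − TC = 100·10 − 341 = £659.

Produce at y = 10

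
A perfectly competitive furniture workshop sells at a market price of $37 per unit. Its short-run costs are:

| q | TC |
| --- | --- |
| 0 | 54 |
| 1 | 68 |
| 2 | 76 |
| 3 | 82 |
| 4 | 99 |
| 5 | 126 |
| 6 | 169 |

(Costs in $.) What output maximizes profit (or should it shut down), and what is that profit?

q = 5; profit = $59

Profit at each row (π = 37q − TC): q=0: -54; q=1: -31; q=2: -2; q=3: 29; q=4: 49; q=5: 59; q=6: 53.
Profit is maximized at q = 5. AVC there is 72/5 = $14.40 ≤ P, so producing beats shutting down (which would give -$54).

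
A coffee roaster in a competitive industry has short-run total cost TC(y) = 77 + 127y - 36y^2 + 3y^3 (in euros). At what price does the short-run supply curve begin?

The firm shuts down when price falls below the minimum of average variable cost. AVC = VC/y = 127 - 36y + 3y^2.
dAVC/dy = -36 + 6y = 0 gives y = 6. min AVC = 127 - 36·6 + 3·6^2 = 19.
For P < €19 the firm produces nothing.

€19 per unit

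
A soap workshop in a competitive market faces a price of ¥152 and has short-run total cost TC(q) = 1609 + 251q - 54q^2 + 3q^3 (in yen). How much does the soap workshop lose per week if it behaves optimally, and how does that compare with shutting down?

AVC = 251 - 54q + 3q^2 has its minimum ¥8 at q = 9; price ¥152 clears that bar, so the firm operates.
MC = 251 - 108q + 9q^2. Setting P = MC and taking the root on the rising branch gives q* = 11.
TR = 152·11 = 1672. TC = 1609 + 220 = 1829. Profit = 1672 − 1829 = -¥157.
By producing, the firm covers all variable cost plus ¥1452 of fixed cost; shutting down would lose the full ¥1609.

Profit = -¥157 at q = 11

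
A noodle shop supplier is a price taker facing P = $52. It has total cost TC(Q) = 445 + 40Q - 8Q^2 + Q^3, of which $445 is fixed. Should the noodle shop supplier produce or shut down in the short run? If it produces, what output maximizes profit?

Produce at Q = 6

From TC, MC = TC'(Q) = 40 - 16Q + 3Q^2 and AVC = VC/Q = 40 - 8Q + Q^2.
AVC is minimized where dAVC/dQ = -8 + 2Q = 0, at Q = 4; min AVC = 40 - 8·4 + 4^2 = $24.
Since P = $52 ≥ min AVC = $24, price covers variable cost and the firm should produce.
P = MC gives -12 - 16Q + 3Q^2 = 0, with roots -2/3 and 6. Take the larger (rising MC): Q* = 6.
Check: AVC at Q = 6 is $28 ≤ P, so revenue covers variable cost.
Profit = P·Q − TC = 52·6 − 613 = -$301, a loss, but smaller than the $445 fixed cost the firm would lose by shutting down.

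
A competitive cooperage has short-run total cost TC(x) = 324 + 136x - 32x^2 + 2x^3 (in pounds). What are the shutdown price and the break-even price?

Shutdown price = min AVC. AVC = 136 - 32x + 2x^2, with vertex at x = 8 and minimum £8.
ATC = 324/x + 136 - 32x + 2x^2. Setting dATC/dx = −324/x^2 − 32 + 4x = 0 gives x = 9 (since 4·9^3 − 32·9^2 = 324).
min ATC = 324/9 + 136 − 32·9 + 2·9^2 = £46. That is the break-even price.
Between these two prices the firm operates at a loss; above £46 it earns a profit.

Shutdown price = £8; break-even price = £46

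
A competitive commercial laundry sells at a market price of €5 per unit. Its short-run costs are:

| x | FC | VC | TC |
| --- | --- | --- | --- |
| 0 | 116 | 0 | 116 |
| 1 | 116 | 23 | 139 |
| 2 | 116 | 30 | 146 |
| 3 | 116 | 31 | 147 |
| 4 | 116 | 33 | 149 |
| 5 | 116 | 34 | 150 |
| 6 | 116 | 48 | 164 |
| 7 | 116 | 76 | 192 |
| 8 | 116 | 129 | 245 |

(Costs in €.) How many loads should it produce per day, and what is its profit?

Tabulate TR − TC: x=0: -116; x=1: -134; x=2: -136; x=3: -132; x=4: -129; x=5: -125; x=6: -134; x=7: -157; x=8: -205.
Profit is highest at x = 0. Equivalently, the lowest AVC in the table is 34/5 ≈ €6.80 at x = 5, and P = €5 falls below it — price never covers variable cost, so the firm shuts down and loses only its fixed cost.

x = 0 (shut down); profit = -€116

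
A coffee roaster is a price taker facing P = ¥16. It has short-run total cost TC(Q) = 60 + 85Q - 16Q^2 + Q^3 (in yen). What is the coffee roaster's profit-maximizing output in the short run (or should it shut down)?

Shut down

Strip out fixed cost: VC = 85Q - 16Q^2 + Q^3. Then AVC = 85 - 16Q + Q^2 and MC = 85 - 32Q + 3Q^2.
AVC hits its minimum where MC = AVC, at Q = 8, giving min AVC = 85 - 16·8 + 8^2 = ¥21.
With P < min AVC (¥16 < ¥21), every unit sold adds to the loss.
Best response: produce nothing and absorb the ¥60 fixed cost.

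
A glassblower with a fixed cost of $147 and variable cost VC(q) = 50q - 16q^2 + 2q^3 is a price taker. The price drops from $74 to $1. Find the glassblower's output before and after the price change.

Output falls from 6 to 0 (the firm shuts down)

AVC = 50 - 16q + 2q^2, minimized at q = 4 where min AVC = $18. MC = 50 - 32q + 6q^2.
At P = $74 ≥ min AVC, set P = MC on the rising branch: q = 6.
At P = $1 < min AVC = $18, price no longer covers variable cost at any output, so the firm shuts down: q = 0.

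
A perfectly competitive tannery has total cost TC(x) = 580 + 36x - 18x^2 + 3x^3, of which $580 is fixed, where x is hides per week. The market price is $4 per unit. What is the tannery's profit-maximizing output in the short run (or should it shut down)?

Shut down

Strip out fixed cost: VC = 36x - 18x^2 + 3x^3. Then AVC = 36 - 18x + 3x^2 and MC = 36 - 36x + 9x^2.
The AVC parabola has its vertex at x = 18/6 = 3, where AVC = 36 - 18·3 + 3·3^2 = $9.
P = $4 lies below min AVC = $9; no output level covers variable cost.
Shutting down limits the loss to fixed cost, $580.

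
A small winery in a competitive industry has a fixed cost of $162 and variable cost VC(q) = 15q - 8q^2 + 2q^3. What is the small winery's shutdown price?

$7 per unit

The shutdown price is the minimum of AVC. VC = 15q - 8q^2 + 2q^3, so AVC = 15 - 8q + 2q^2.
At the minimum of AVC, MC = AVC. MC = 15 - 16q + 6q^2; setting MC = AVC gives 4q^2 - 8q = 0, so q = 2. min AVC = 7.
The firm shuts down for any P below $7.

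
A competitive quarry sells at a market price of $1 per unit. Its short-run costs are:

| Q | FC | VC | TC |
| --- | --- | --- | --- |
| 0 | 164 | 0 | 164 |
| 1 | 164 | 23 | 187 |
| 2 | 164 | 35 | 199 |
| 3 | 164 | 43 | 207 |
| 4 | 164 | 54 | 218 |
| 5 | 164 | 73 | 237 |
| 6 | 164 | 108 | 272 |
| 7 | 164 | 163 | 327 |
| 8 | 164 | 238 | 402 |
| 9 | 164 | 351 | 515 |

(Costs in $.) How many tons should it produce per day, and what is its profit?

Tabulate TR − TC: Q=0: -164; Q=1: -186; Q=2: -197; Q=3: -204; Q=4: -214; Q=5: -232; Q=6: -266; Q=7: -320; Q=8: -394; Q=9: -506.
Profit is highest at Q = 0. Equivalently, the lowest AVC in the table is 54/4 ≈ $13.50 at Q = 4, and P = $1 falls below it — price never covers variable cost, so the firm shuts down and loses only its fixed cost.

Q = 0 (shut down); profit = -$164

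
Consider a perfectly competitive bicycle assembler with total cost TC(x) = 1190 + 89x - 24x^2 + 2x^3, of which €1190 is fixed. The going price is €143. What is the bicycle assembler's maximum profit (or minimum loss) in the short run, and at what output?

Profit = -€218 at x = 9

AVC = 89 - 24x + 2x^2; min AVC = €17 at x = 6. Since P = €143 ≥ min AVC, the firm produces.
With MC = 89 - 48x + 6x^2, P = MC on the upward-sloping part at x* = 9.
TR = 143·9 = 1287. TC = 1190 + 315 = 1505. Profit = 1287 − 1505 = -€218.
Shutting down would mean losing the fixed cost of €1190, so operating at a loss of €218 is better by €972.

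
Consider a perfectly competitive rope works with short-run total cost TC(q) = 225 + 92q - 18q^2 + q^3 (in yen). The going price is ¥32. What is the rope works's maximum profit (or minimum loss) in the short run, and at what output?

AVC = 92 - 18q + q^2 has its minimum ¥11 at q = 9; price ¥32 clears that bar, so the firm operates.
MC = 92 - 36q + 3q^2. Setting P = MC and taking the root on the rising branch gives q* = 10.
TR = 32·10 = 320. TC = 225 + 120 = 345. Profit = 320 − 345 = -¥25.
By producing, the firm covers all variable cost plus ¥200 of fixed cost; shutting down would lose the full ¥225.

Profit = -¥25 at q = 10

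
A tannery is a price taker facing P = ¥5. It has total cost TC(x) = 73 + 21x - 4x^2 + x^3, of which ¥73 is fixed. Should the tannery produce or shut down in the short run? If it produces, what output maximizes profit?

Strip out fixed cost: VC = 21x - 4x^2 + x^3. Then AVC = 21 - 4x + x^2 and MC = 21 - 8x + 3x^2.
AVC hits its minimum where MC = AVC, at x = 2, giving min AVC = 21 - 4·2 + 2^2 = ¥17.
Since P = ¥5 < min AVC = ¥17, price fails to cover variable cost at any output.
Shutting down limits the loss to fixed cost, ¥73.

Shut down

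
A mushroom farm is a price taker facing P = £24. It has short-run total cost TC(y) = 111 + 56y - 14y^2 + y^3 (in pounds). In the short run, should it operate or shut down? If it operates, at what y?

Variable cost is VC = 56y - 14y^2 + y^3, so AVC = VC/y = 56 - 14y + y^2 and MC = dTC/dy = 56 - 28y + 3y^2.
AVC hits its minimum where MC = AVC, at y = 7, giving min AVC = 56 - 14·7 + 7^2 = £7.
P = £24 exceeds min AVC = £7, so the firm stays open.
Set P = MC: 24 = 56 - 28y + 3y^2 → 32 - 28y + 3y^2 = 0. The roots are y = 4/3 and y = 8; the profit-maximizing output is on the rising part of MC, so y* = 8.
Check: AVC at y = 8 is £8 ≤ P, so revenue covers variable cost.
Profit = P·y − TC = 24·8 − 175 = £17.

Produce at y = 8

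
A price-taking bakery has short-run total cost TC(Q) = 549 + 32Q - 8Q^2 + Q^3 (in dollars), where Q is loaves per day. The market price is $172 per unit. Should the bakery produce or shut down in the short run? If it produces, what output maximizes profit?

Variable cost is VC = 32Q - 8Q^2 + Q^3, so AVC = VC/Q = 32 - 8Q + Q^2 and MC = dTC/dQ = 32 - 16Q + 3Q^2.
AVC hits its minimum where MC = AVC, at Q = 4, giving min AVC = 32 - 8·4 + 4^2 = $16.
Since P = $172 ≥ min AVC = $16, price covers variable cost and the firm should produce.
P = MC gives -140 - 16Q + 3Q^2 = 0, with roots -14/3 and 10. Take the larger (rising MC): Q* = 10.
Check: AVC at Q = 10 is $52 ≤ P, so revenue covers variable cost.
Profit = P·Q − TC = 172·10 − 1069 = $651.

Produce at Q = 10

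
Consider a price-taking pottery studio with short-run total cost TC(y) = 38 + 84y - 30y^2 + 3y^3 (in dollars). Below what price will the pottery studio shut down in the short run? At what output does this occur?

Short-run supply begins at min AVC. From VC = 84y - 30y^2 + 3y^3, AVC = 84 - 30y + 3y^2.
dAVC/dy = -30 + 6y = 0 gives y = 5. min AVC = 84 - 30·5 + 3·5^2 = 9.
The firm shuts down for any P below $9.

$9 per unit, at y = 5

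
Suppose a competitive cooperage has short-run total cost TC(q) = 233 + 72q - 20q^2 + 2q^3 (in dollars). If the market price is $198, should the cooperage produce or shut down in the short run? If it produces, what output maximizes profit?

Strip out fixed cost: VC = 72q - 20q^2 + 2q^3. Then AVC = 72 - 20q + 2q^2 and MC = 72 - 40q + 6q^2.
AVC is minimized where dAVC/dq = -20 + 4q = 0, at q = 5; min AVC = 72 - 20·5 + 2·5^2 = $22.
Since P = $198 ≥ min AVC = $22, price covers variable cost and the firm should produce.
Set P = MC: 198 = 72 - 40q + 6q^2 → -126 - 40q + 6q^2 = 0. The roots are q = -7/3 and q = 9; the profit-maximizing output is on the rising part of MC, so q* = 9.
Check: AVC at q = 9 is $54 ≤ P, so revenue covers variable cost.
Profit = P·q − TC = 198·9 − 719 = $1063.

Produce at q = 9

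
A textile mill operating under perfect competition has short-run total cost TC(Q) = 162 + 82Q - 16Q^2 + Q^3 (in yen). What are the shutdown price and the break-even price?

Shutdown price = ¥18; break-even price = ¥37

AVC = 82 - 16Q + Q^2; minimized at Q = 8, giving min AVC = ¥18. That is the shutdown price.
ATC = 162/Q + 82 - 16Q + Q^2. Setting dATC/dQ = −162/Q^2 − 16 + 2Q = 0 gives Q = 9 (since 2·9^3 − 16·9^2 = 162).
min ATC = 162/9 + 82 − 16·9 + 9^2 = ¥37. That is the break-even price.
For ¥18 ≤ P < ¥37 the firm produces at a loss; below ¥18 it shuts down.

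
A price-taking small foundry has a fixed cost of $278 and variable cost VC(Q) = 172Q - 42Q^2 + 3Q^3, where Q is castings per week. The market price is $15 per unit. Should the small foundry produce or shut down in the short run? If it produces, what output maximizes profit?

From TC, MC = TC'(Q) = 172 - 84Q + 9Q^2 and AVC = VC/Q = 172 - 42Q + 3Q^2.
AVC is minimized where dAVC/dQ = -42 + 6Q = 0, at Q = 7; min AVC = 172 - 42·7 + 3·7^2 = $25.
P = $15 lies below min AVC = $25; no output level covers variable cost.
Best response: produce nothing and absorb the $278 fixed cost.

Shut down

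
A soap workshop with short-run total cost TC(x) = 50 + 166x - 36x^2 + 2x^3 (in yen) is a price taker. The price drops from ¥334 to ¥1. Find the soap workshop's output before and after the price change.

MC = 166 - 72x + 6x^2; the shutdown threshold is min AVC = ¥4 (at x = 9).
With P = ¥334 above the shutdown price, P = MC gives x = 14.
At P = ¥1 < min AVC = ¥4, price no longer covers variable cost at any output, so the firm shuts down: x = 0.

Output falls from 14 to 0 (the firm shuts down)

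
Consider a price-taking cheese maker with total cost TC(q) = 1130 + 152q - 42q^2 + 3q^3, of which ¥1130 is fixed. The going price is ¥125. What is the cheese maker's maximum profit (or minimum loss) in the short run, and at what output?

Profit = -¥158 at q = 9

AVC = 152 - 42q + 3q^2 has its minimum ¥5 at q = 7; price ¥125 clears that bar, so the firm operates.
With MC = 152 - 84q + 9q^2, P = MC on the upward-sloping part at q* = 9.
TR = 125·9 = 1125. TC = 1130 + 153 = 1283. Profit = 1125 − 1283 = -¥158.
Shutting down would mean losing the fixed cost of ¥1130, so operating at a loss of ¥158 is better by ¥972.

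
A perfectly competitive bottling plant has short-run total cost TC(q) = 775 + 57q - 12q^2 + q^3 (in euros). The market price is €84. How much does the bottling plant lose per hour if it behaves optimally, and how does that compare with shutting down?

AVC = 57 - 12q + q^2; min AVC = €21 at q = 6. Since P = €84 ≥ min AVC, the firm produces.
With MC = 57 - 24q + 3q^2, P = MC on the upward-sloping part at q* = 9.
TR = 84·9 = 756. TC = 775 + 270 = 1045. Profit = 756 − 1045 = -€289.
Shutting down would mean losing the fixed cost of €775, so operating at a loss of €289 is better by €486.

Profit = -€289 at q = 9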